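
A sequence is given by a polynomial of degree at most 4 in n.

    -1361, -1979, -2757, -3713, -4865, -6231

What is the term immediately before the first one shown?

Δ: -618, -778, -956, -1152, -1366
Δ²: -160, -178, -196, -214
Δ³: -18, -18, -18
The third differences are constant at -18.
Work back: -160 + 18 = -142;  -618 + 142 = -476;  -1361 + 476 = -885

-885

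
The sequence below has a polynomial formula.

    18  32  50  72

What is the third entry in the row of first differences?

First differences: 14, 18, 22
Second differences: 4, 4

22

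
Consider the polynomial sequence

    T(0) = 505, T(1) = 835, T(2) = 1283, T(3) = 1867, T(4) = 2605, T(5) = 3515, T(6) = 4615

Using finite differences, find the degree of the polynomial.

3

First differences: 330, 448, 584, 738, 910, 1100
Second differences: 118, 136, 154, 172, 190
Third differences: 18, 18, 18, 18
The third differences are constant, so the polynomial has degree 3.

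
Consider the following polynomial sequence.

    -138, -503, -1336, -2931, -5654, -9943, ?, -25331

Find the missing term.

-16308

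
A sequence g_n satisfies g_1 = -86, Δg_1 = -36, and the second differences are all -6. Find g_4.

-212

Build the table forward from the leading diagonal:
Δ²: -6  -6  -6  -6
Δ: -36  -42  -48  -54
g: -86  -122  -164  -212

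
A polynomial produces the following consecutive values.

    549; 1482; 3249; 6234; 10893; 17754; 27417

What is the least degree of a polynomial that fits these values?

4

First differences: 933, 1767, 2985, 4659, 6861, 9663
Second differences: 834, 1218, 1674, 2202, 2802
Third differences: 384, 456, 528, 600
Fourth differences: 72, 72, 72
The fourth differences are constant, so the polynomial has degree 4.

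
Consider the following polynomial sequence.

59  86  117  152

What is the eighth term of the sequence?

First differences: 27  31  35
Second differences: 4  4
Second differences constant at 4.
35 + 4 = 39;  152 + 39 = 191
39 + 4 = 43;  191 + 43 = 234
43 + 4 = 47;  234 + 47 = 281
47 + 4 = 51;  281 + 51 = 332

332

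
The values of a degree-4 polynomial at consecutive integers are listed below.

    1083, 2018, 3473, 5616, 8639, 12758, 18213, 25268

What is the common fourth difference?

D1: 935, 1455, 2143, 3023, 4119, 5455, 7055
D2: 520, 688, 880, 1096, 1336, 1600
D3: 168, 192, 216, 240, 264
D4: 24, 24, 24, 24

24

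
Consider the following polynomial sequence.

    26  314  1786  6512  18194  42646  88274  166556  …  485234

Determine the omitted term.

292522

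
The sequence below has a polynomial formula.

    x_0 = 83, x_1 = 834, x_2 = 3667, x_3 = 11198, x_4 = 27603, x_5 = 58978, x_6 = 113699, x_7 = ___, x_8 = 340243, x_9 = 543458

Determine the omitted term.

Using the first 7 terms:
First differences: 751, 2833, 7531, 16405, 31375, 54721
Second differences: 2082, 4698, 8874, 14970, 23346
Third differences: 2616, 4176, 6096, 8376
Fourth differences: 1560, 1920, 2280
Fifth differences: 360, 360
Constant fifth difference = 360.
Extend forward: 2280 + 360 = 2640;  8376 + 2640 = 11016;  23346 + 11016 = 34362;  54721 + 34362 = 89083;  113699 + 89083 = 202782

202782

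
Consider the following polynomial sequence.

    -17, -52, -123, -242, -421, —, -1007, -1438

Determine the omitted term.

-672

Using the first 5 terms:
-35  -71  -119  -179
-36  -48  -60
-12  -12
Constant third difference = -12.
Extend forward: -60 − 12 = -72;  -179 − 72 = -251;  -421 − 251 = -672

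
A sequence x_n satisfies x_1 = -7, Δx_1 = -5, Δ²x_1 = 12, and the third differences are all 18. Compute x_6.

268

Build the table forward from the leading diagonal:
Δ³: 18, 18, 18, 18, 18, 18
Δ²: 12, 30, 48, 66, 84, 102
Δ: -5, 7, 37, 85, 151, 235
x: -7, -12, -5, 32, 117, 268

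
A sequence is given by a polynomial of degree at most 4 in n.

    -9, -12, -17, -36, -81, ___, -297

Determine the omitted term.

-164

Using the first 5 terms:
First differences: -3  -5  -19  -45
Second differences: -2  -14  -26
Third differences: -12  -12
Constant third difference = -12.
Extend forward: -26 − 12 = -38;  -45 − 38 = -83;  -81 − 83 = -164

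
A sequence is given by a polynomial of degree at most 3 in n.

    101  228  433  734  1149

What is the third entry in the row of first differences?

First differences: 127, 205, 301, 415
Second differences: 78, 96, 114
Third differences: 18, 18

301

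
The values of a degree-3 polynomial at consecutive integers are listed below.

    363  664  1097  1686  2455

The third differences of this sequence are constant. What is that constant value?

24

D1: 301, 433, 589, 769
D2: 132, 156, 180
D3: 24, 24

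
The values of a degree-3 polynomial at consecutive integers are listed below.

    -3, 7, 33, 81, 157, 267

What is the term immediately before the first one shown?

First differences: 10  26  48  76  110
Second differences: 16  22  28  34
Third differences: 6  6  6
The third differences are constant at 6.
Work back: 16 − 6 = 10;  10 − 10 = 0;  -3 + 0 = -3

-3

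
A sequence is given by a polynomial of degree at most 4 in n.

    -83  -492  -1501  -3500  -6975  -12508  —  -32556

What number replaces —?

-20777

Using the first 6 terms:
D1: -409, -1009, -1999, -3475, -5533
D2: -600, -990, -1476, -2058
D3: -390, -486, -582
D4: -96, -96
Constant fourth difference = -96.
Extend forward: -582 − 96 = -678;  -2058 − 678 = -2736;  -5533 − 2736 = -8269;  -12508 − 8269 = -20777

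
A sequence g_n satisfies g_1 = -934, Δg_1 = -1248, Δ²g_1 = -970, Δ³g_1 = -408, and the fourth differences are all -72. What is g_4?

Build the table forward from the leading diagonal:
Fourth differences: -72, -72, -72, -72
Third differences: -408, -480, -552, -624
Second differences: -970, -1378, -1858, -2410
First differences: -1248, -2218, -3596, -5454
g: -934, -2182, -4400, -7996

-7996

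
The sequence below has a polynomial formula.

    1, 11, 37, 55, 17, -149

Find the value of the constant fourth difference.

First differences: 10, 26, 18, -38, -166
Second differences: 16, -8, -56, -128
Third differences: -24, -48, -72
Fourth differences: -24, -24

-24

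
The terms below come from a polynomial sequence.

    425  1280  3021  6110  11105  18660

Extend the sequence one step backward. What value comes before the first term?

90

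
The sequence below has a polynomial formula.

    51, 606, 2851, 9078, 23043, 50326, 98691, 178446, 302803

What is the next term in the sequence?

488238

555, 2245, 6227, 13965, 27283, 48365, 79755, 124357
1690, 3982, 7738, 13318, 21082, 31390, 44602
2292, 3756, 5580, 7764, 10308, 13212
1464, 1824, 2184, 2544, 2904
360, 360, 360, 360
The fifth differences are constant (360).
2904 + 360 = 3264;  13212 + 3264 = 16476;  44602 + 16476 = 61078;  124357 + 61078 = 185435;  302803 + 185435 = 488238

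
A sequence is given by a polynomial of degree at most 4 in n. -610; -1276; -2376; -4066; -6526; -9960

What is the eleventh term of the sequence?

-666 , -1100 , -1690 , -2460 , -3434
-434 , -590 , -770 , -974
-156 , -180 , -204
-24 , -24
Fourth differences constant at -24.
-204 − 24 = -228;  -974 − 228 = -1202;  -3434 − 1202 = -4636;  -9960 − 4636 = -14596
-228 − 24 = -252;  -1202 − 252 = -1454;  -4636 − 1454 = -6090;  -14596 − 6090 = -20686
-252 − 24 = -276;  -1454 − 276 = -1730;  -6090 − 1730 = -7820;  -20686 − 7820 = -28506
-276 − 24 = -300;  -1730 − 300 = -2030;  -7820 − 2030 = -9850;  -28506 − 9850 = -38356
-300 − 24 = -324;  -2030 − 324 = -2354;  -9850 − 2354 = -12204;  -38356 − 12204 = -50560

-50560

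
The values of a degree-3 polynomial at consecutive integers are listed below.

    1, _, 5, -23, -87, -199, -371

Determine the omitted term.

Using the last 5 terms:
-28  -64  -112  -172
-36  -48  -60
-12  -12
Constant third difference = -12.
Extend backward: -36 + 12 = -24;  -28 + 24 = -4;  5 + 4 = 9

9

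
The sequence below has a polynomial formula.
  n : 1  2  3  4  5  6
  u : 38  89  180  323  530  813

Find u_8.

Δ: 51 , 91 , 143 , 207 , 283
Δ²: 40 , 52 , 64 , 76
Δ³: 12 , 12 , 12
Third differences constant at 12.
76 + 12 = 88;  283 + 88 = 371;  813 + 371 = 1184
88 + 12 = 100;  371 + 100 = 471;  1184 + 471 = 1655

1655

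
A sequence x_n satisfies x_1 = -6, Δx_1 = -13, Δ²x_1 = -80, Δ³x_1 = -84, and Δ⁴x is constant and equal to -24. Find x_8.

-5557

Build the table forward from the leading diagonal:
Δ⁴: -24, -24, -24, -24, -24, -24, -24, -24
Δ³: -84, -108, -132, -156, -180, -204, -228, -252
Δ²: -80, -164, -272, -404, -560, -740, -944, -1172
Δ: -13, -93, -257, -529, -933, -1493, -2233, -3177
x: -6, -19, -112, -369, -898, -1831, -3324, -5557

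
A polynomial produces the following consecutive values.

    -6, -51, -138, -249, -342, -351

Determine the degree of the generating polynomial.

4

Δ: -45, -87, -111, -93, -9
Δ²: -42, -24, 18, 84
Δ³: 18, 42, 66
Δ⁴: 24, 24
The fourth differences are constant, so the polynomial has degree 4.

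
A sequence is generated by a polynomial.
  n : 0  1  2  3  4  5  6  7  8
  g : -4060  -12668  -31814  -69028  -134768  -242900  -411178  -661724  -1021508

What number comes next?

-1522828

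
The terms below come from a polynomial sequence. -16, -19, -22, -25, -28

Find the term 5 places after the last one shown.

-43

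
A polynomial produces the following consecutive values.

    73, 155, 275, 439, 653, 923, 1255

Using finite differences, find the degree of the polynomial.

Δ: 82, 120, 164, 214, 270, 332
Δ²: 38, 44, 50, 56, 62
Δ³: 6, 6, 6, 6
The third differences are constant, so the polynomial has degree 3.

3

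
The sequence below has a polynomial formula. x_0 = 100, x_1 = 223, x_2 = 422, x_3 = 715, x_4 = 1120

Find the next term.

123, 199, 293, 405
76, 94, 112
18, 18
Third differences constant at 18.
112 + 18 = 130;  405 + 130 = 535;  1120 + 535 = 1655

1655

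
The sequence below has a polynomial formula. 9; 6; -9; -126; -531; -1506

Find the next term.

-3429

First differences: -3, -15, -117, -405, -975
Second differences: -12, -102, -288, -570
Third differences: -90, -186, -282
Fourth differences: -96, -96
The fourth differences are constant (-96).
-282 − 96 = -378;  -570 − 378 = -948;  -975 − 948 = -1923;  -1506 − 1923 = -3429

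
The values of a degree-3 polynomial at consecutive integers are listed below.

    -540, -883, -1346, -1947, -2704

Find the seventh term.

-4758

Δ: -343, -463, -601, -757
Δ²: -120, -138, -156
Δ³: -18, -18
Constant third difference = -18, so extend:
-156 − 18 = -174;  -757 − 174 = -931;  -2704 − 931 = -3635
-174 − 18 = -192;  -931 − 192 = -1123;  -3635 − 1123 = -4758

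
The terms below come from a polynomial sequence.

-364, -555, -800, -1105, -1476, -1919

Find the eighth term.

-191 , -245 , -305 , -371 , -443
-54 , -60 , -66 , -72
-6 , -6 , -6
Constant third difference = -6, so extend:
-72 − 6 = -78;  -443 − 78 = -521;  -1919 − 521 = -2440
-78 − 6 = -84;  -521 − 84 = -605;  -2440 − 605 = -3045

-3045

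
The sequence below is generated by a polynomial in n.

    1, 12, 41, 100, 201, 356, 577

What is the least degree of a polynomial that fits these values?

3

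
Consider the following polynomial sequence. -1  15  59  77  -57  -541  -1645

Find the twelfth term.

-30955

D1: 16 , 44 , 18 , -134 , -484 , -1104
D2: 28 , -26 , -152 , -350 , -620
D3: -54 , -126 , -198 , -270
D4: -72 , -72 , -72
The fourth differences are constant (-72).
-270 − 72 = -342;  -620 − 342 = -962;  -1104 − 962 = -2066;  -1645 − 2066 = -3711
-342 − 72 = -414;  -962 − 414 = -1376;  -2066 − 1376 = -3442;  -3711 − 3442 = -7153
-414 − 72 = -486;  -1376 − 486 = -1862;  -3442 − 1862 = -5304;  -7153 − 5304 = -12457
-486 − 72 = -558;  -1862 − 558 = -2420;  -5304 − 2420 = -7724;  -12457 − 7724 = -20181
-558 − 72 = -630;  -2420 − 630 = -3050;  -7724 − 3050 = -10774;  -20181 − 10774 = -30955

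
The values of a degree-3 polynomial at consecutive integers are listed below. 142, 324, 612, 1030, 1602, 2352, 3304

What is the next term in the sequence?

D1: 182, 288, 418, 572, 750, 952
D2: 106, 130, 154, 178, 202
D3: 24, 24, 24, 24
Third differences constant at 24.
202 + 24 = 226;  952 + 226 = 1178;  3304 + 1178 = 4482

4482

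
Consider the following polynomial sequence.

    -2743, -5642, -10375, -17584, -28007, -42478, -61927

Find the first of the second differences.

First differences: -2899, -4733, -7209, -10423, -14471, -19449
Second differences: -1834, -2476, -3214, -4048, -4978
Third differences: -642, -738, -834, -930
Fourth differences: -96, -96, -96

-1834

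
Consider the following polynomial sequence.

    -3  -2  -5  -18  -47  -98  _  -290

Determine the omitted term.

Using the first 6 terms:
1, -3, -13, -29, -51
-4, -10, -16, -22
-6, -6, -6
Constant third difference = -6.
Extend forward: -22 − 6 = -28;  -51 − 28 = -79;  -98 − 79 = -177

-177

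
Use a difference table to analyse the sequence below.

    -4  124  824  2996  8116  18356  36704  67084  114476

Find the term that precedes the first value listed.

-4

Δ: 128, 700, 2172, 5120, 10240, 18348, 30380, 47392
Δ²: 572, 1472, 2948, 5120, 8108, 12032, 17012
Δ³: 900, 1476, 2172, 2988, 3924, 4980
Δ⁴: 576, 696, 816, 936, 1056
Δ⁵: 120, 120, 120, 120
The fifth differences are constant at 120.
Work back: 576 − 120 = 456;  900 − 456 = 444;  572 − 444 = 128;  128 − 128 = 0;  -4 + 0 = -4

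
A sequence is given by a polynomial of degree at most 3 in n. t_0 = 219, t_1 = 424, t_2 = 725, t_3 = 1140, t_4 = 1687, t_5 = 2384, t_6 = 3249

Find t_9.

7032

D1: 205, 301, 415, 547, 697, 865
D2: 96, 114, 132, 150, 168
D3: 18, 18, 18, 18
Third differences constant at 18.
168 + 18 = 186;  865 + 186 = 1051;  3249 + 1051 = 4300
186 + 18 = 204;  1051 + 204 = 1255;  4300 + 1255 = 5555
204 + 18 = 222;  1255 + 222 = 1477;  5555 + 1477 = 7032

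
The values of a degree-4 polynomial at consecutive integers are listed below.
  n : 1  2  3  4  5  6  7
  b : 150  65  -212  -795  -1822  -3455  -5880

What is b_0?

133

D1: -85  -277  -583  -1027  -1633  -2425
D2: -192  -306  -444  -606  -792
D3: -114  -138  -162  -186
D4: -24  -24  -24
The fourth differences are constant at -24.
Work back: -114 + 24 = -90;  -192 + 90 = -102;  -85 + 102 = 17;  150 − 17 = 133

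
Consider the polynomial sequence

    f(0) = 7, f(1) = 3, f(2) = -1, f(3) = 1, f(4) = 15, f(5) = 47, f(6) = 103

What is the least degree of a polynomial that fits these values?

First differences: -4, -4, 2, 14, 32, 56
Second differences: 0, 6, 12, 18, 24
Third differences: 6, 6, 6, 6
The third differences are constant, so the polynomial has degree 3.

3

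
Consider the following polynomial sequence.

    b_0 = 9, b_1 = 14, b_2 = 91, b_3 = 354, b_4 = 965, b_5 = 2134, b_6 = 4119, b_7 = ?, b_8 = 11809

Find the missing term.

7226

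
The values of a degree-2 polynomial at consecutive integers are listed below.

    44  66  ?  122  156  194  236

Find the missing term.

92

Using the last 4 terms:
First differences: 34, 38, 42
Second differences: 4, 4
Constant second difference = 4.
Extend backward: 34 − 4 = 30;  122 − 30 = 92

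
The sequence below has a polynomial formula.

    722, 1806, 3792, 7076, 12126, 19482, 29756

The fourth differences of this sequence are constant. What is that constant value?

First differences: 1084, 1986, 3284, 5050, 7356, 10274
Second differences: 902, 1298, 1766, 2306, 2918
Third differences: 396, 468, 540, 612
Fourth differences: 72, 72, 72

72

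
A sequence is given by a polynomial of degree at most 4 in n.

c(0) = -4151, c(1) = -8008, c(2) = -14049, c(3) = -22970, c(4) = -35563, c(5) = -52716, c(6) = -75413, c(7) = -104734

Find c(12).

-395219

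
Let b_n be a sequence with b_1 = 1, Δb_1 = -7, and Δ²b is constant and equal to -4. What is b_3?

-17

Build the table forward from the leading diagonal:
Δ²: -4  -4  -4
Δ: -7  -11  -15
b: 1  -6  -17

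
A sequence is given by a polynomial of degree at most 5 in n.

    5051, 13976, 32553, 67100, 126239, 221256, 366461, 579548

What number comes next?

881955

First differences: 8925 , 18577 , 34547 , 59139 , 95017 , 145205 , 213087
Second differences: 9652 , 15970 , 24592 , 35878 , 50188 , 67882
Third differences: 6318 , 8622 , 11286 , 14310 , 17694
Fourth differences: 2304 , 2664 , 3024 , 3384
Fifth differences: 360 , 360 , 360
The fifth differences are constant (360).
3384 + 360 = 3744;  17694 + 3744 = 21438;  67882 + 21438 = 89320;  213087 + 89320 = 302407;  579548 + 302407 = 881955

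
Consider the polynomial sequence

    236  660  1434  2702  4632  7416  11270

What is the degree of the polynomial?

4

Δ: 424, 774, 1268, 1930, 2784, 3854
Δ²: 350, 494, 662, 854, 1070
Δ³: 144, 168, 192, 216
Δ⁴: 24, 24, 24
The fourth differences are constant, so the polynomial has degree 4.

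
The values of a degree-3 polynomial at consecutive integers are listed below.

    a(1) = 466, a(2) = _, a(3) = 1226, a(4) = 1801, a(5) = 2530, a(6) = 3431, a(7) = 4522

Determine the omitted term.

Using the last 5 terms:
D1: 575  729  901  1091
D2: 154  172  190
D3: 18  18
Constant third difference = 18.
Extend backward: 154 − 18 = 136;  575 − 136 = 439;  1226 − 439 = 787

787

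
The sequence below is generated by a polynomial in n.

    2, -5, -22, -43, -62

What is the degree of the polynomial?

Δ: -7, -17, -21, -19
Δ²: -10, -4, 2
Δ³: 6, 6
The third differences are constant, so the polynomial has degree 3.

3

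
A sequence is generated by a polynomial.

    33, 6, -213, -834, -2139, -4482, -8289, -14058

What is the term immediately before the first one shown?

6

-27  -219  -621  -1305  -2343  -3807  -5769
-192  -402  -684  -1038  -1464  -1962
-210  -282  -354  -426  -498
-72  -72  -72  -72
The fourth differences are constant at -72.
Work back: -210 + 72 = -138;  -192 + 138 = -54;  -27 + 54 = 27;  33 − 27 = 6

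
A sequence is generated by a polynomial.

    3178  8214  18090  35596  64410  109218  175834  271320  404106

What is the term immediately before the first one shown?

960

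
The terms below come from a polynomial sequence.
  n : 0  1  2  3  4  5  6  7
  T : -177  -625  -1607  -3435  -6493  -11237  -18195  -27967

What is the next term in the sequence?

First differences: -448  -982  -1828  -3058  -4744  -6958  -9772
Second differences: -534  -846  -1230  -1686  -2214  -2814
Third differences: -312  -384  -456  -528  -600
Fourth differences: -72  -72  -72  -72
Constant fourth difference = -72, so extend:
-600 − 72 = -672;  -2814 − 672 = -3486;  -9772 − 3486 = -13258;  -27967 − 13258 = -41225

-41225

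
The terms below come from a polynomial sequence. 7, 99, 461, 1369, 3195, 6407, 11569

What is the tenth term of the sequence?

45835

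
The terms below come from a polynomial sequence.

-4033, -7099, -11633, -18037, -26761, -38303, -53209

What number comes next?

-3066, -4534, -6404, -8724, -11542, -14906
-1468, -1870, -2320, -2818, -3364
-402, -450, -498, -546
-48, -48, -48
Fourth differences constant at -48.
-546 − 48 = -594;  -3364 − 594 = -3958;  -14906 − 3958 = -18864;  -53209 − 18864 = -72073

-72073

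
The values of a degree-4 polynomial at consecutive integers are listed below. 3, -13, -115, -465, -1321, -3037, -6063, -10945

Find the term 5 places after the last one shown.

D1: -16 , -102 , -350 , -856 , -1716 , -3026 , -4882
D2: -86 , -248 , -506 , -860 , -1310 , -1856
D3: -162 , -258 , -354 , -450 , -546
D4: -96 , -96 , -96 , -96
Constant fourth difference = -96, so extend:
-546 − 96 = -642;  -1856 − 642 = -2498;  -4882 − 2498 = -7380;  -10945 − 7380 = -18325
-642 − 96 = -738;  -2498 − 738 = -3236;  -7380 − 3236 = -10616;  -18325 − 10616 = -28941
-738 − 96 = -834;  -3236 − 834 = -4070;  -10616 − 4070 = -14686;  -28941 − 14686 = -43627
-834 − 96 = -930;  -4070 − 930 = -5000;  -14686 − 5000 = -19686;  -43627 − 19686 = -63313
-930 − 96 = -1026;  -5000 − 1026 = -6026;  -19686 − 6026 = -25712;  -63313 − 25712 = -89025

-89025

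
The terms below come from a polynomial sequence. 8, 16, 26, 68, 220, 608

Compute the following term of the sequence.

Δ: 8  10  42  152  388
Δ²: 2  32  110  236
Δ³: 30  78  126
Δ⁴: 48  48
The fourth differences are constant (48).
126 + 48 = 174;  236 + 174 = 410;  388 + 410 = 798;  608 + 798 = 1406

1406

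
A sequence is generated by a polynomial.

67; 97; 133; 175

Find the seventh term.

337

30 , 36 , 42
6 , 6
Second differences constant at 6.
42 + 6 = 48;  175 + 48 = 223
48 + 6 = 54;  223 + 54 = 277
54 + 6 = 60;  277 + 60 = 337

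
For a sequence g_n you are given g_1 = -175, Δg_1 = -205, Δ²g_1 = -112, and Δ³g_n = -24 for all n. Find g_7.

-3565

Build the table forward from the leading diagonal:
D3: -24  -24  -24  -24  -24  -24  -24
D2: -112  -136  -160  -184  -208  -232  -256
D1: -205  -317  -453  -613  -797  -1005  -1237
g: -175  -380  -697  -1150  -1763  -2560  -3565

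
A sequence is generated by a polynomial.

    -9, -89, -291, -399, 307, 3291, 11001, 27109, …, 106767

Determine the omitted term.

Using the first 8 terms:
First differences: -80  -202  -108  706  2984  7710  16108
Second differences: -122  94  814  2278  4726  8398
Third differences: 216  720  1464  2448  3672
Fourth differences: 504  744  984  1224
Fifth differences: 240  240  240
Constant fifth difference = 240.
Extend forward: 1224 + 240 = 1464;  3672 + 1464 = 5136;  8398 + 5136 = 13534;  16108 + 13534 = 29642;  27109 + 29642 = 56751

56751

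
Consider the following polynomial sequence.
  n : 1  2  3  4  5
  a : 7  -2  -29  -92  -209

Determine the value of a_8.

-9, -27, -63, -117
-18, -36, -54
-18, -18
Third differences constant at -18.
-54 − 18 = -72;  -117 − 72 = -189;  -209 − 189 = -398
-72 − 18 = -90;  -189 − 90 = -279;  -398 − 279 = -677
-90 − 18 = -108;  -279 − 108 = -387;  -677 − 387 = -1064

-1064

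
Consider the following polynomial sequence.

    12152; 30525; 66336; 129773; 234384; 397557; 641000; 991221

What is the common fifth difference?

D1: 18373, 35811, 63437, 104611, 163173, 243443, 350221
D2: 17438, 27626, 41174, 58562, 80270, 106778
D3: 10188, 13548, 17388, 21708, 26508
D4: 3360, 3840, 4320, 4800
D5: 480, 480, 480

480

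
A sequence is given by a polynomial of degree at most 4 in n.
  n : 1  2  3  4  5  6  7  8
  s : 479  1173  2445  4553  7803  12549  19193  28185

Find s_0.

153

D1: 694  1272  2108  3250  4746  6644  8992
D2: 578  836  1142  1496  1898  2348
D3: 258  306  354  402  450
D4: 48  48  48  48
The fourth differences are constant at 48.
Work back: 258 − 48 = 210;  578 − 210 = 368;  694 − 368 = 326;  479 − 326 = 153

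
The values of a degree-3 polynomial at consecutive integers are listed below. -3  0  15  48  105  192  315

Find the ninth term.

D1: 3  15  33  57  87  123
D2: 12  18  24  30  36
D3: 6  6  6  6
Constant third difference = 6, so extend:
36 + 6 = 42;  123 + 42 = 165;  315 + 165 = 480
42 + 6 = 48;  165 + 48 = 213;  480 + 213 = 693

693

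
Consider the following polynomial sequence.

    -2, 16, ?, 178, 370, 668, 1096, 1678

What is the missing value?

68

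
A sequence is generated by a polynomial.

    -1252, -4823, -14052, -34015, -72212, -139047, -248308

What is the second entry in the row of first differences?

First differences: -3571, -9229, -19963, -38197, -66835, -109261
Second differences: -5658, -10734, -18234, -28638, -42426
Third differences: -5076, -7500, -10404, -13788
Fourth differences: -2424, -2904, -3384
Fifth differences: -480, -480

-9229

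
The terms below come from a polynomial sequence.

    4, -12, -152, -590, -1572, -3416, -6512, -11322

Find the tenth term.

First differences: -16 , -140 , -438 , -982 , -1844 , -3096 , -4810
Second differences: -124 , -298 , -544 , -862 , -1252 , -1714
Third differences: -174 , -246 , -318 , -390 , -462
Fourth differences: -72 , -72 , -72 , -72
Fourth differences constant at -72.
-462 − 72 = -534;  -1714 − 534 = -2248;  -4810 − 2248 = -7058;  -11322 − 7058 = -18380
-534 − 72 = -606;  -2248 − 606 = -2854;  -7058 − 2854 = -9912;  -18380 − 9912 = -28292

-28292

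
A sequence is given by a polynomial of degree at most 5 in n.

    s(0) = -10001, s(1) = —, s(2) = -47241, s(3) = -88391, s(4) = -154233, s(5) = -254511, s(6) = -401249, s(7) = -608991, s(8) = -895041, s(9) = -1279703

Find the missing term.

Using the last 8 terms:
D1: -41150  -65842  -100278  -146738  -207742  -286050  -384662
D2: -24692  -34436  -46460  -61004  -78308  -98612
D3: -9744  -12024  -14544  -17304  -20304
D4: -2280  -2520  -2760  -3000
D5: -240  -240  -240
Constant fifth difference = -240.
Extend backward: -2280 + 240 = -2040;  -9744 + 2040 = -7704;  -24692 + 7704 = -16988;  -41150 + 16988 = -24162;  -47241 + 24162 = -23079

-23079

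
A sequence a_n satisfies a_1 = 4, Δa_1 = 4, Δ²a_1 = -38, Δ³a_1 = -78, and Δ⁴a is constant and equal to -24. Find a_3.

-26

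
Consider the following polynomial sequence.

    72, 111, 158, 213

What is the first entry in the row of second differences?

8

Δ: 39, 47, 55
Δ²: 8, 8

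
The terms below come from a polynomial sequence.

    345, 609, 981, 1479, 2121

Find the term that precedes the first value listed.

171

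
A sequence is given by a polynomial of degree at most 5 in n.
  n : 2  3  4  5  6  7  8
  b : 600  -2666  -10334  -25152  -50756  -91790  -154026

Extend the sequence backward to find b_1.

D1: -3266, -7668, -14818, -25604, -41034, -62236
D2: -4402, -7150, -10786, -15430, -21202
D3: -2748, -3636, -4644, -5772
D4: -888, -1008, -1128
D5: -120, -120
The fifth differences are constant at -120.
Work back: -888 + 120 = -768;  -2748 + 768 = -1980;  -4402 + 1980 = -2422;  -3266 + 2422 = -844;  600 + 844 = 1444

1444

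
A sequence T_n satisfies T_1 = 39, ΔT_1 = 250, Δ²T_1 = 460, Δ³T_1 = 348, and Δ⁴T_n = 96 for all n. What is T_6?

Build the table forward from the leading diagonal:
D4: 96, 96, 96, 96, 96, 96
D3: 348, 444, 540, 636, 732, 828
D2: 460, 808, 1252, 1792, 2428, 3160
D1: 250, 710, 1518, 2770, 4562, 6990
T: 39, 289, 999, 2517, 5287, 9849

9849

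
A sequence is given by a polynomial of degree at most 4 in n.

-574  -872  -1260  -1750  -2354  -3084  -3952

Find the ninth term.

First differences: -298  -388  -490  -604  -730  -868
Second differences: -90  -102  -114  -126  -138
Third differences: -12  -12  -12  -12
The third differences are constant (-12).
-138 − 12 = -150;  -868 − 150 = -1018;  -3952 − 1018 = -4970
-150 − 12 = -162;  -1018 − 162 = -1180;  -4970 − 1180 = -6150

-6150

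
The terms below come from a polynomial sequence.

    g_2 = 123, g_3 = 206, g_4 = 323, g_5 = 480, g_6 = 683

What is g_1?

68

D1: 83  117  157  203
D2: 34  40  46
D3: 6  6
The third differences are constant at 6.
Work back: 34 − 6 = 28;  83 − 28 = 55;  123 − 55 = 68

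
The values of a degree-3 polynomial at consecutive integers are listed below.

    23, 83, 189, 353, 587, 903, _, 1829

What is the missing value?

1313

Using the first 6 terms:
D1: 60  106  164  234  316
D2: 46  58  70  82
D3: 12  12  12
Constant third difference = 12.
Extend forward: 82 + 12 = 94;  316 + 94 = 410;  903 + 410 = 1313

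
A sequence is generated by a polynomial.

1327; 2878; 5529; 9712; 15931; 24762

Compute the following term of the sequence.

36853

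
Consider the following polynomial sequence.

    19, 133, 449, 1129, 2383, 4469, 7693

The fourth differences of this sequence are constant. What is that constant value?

Δ: 114, 316, 680, 1254, 2086, 3224
Δ²: 202, 364, 574, 832, 1138
Δ³: 162, 210, 258, 306
Δ⁴: 48, 48, 48

48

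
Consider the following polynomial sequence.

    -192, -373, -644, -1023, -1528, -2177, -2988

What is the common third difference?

-18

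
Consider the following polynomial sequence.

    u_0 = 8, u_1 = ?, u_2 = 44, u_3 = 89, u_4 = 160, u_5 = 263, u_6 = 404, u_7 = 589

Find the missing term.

19

Using the last 6 terms:
Δ: 45  71  103  141  185
Δ²: 26  32  38  44
Δ³: 6  6  6
Constant third difference = 6.
Extend backward: 26 − 6 = 20;  45 − 20 = 25;  44 − 25 = 19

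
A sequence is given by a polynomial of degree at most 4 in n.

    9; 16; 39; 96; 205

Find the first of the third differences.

18

D1: 7, 23, 57, 109
D2: 16, 34, 52
D3: 18, 18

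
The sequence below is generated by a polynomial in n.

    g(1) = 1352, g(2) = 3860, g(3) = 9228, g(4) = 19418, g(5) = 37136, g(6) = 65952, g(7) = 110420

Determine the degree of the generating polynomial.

2508, 5368, 10190, 17718, 28816, 44468
2860, 4822, 7528, 11098, 15652
1962, 2706, 3570, 4554
744, 864, 984
120, 120
The fifth differences are constant, so the polynomial has degree 5.

5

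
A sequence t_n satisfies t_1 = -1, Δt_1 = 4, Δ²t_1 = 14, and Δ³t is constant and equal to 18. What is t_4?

71

Build the table forward from the leading diagonal:
Δ³: 18, 18, 18, 18
Δ²: 14, 32, 50, 68
Δ: 4, 18, 50, 100
t: -1, 3, 21, 71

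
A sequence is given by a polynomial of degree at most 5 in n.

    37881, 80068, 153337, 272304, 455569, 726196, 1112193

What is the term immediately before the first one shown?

Δ: 42187  73269  118967  183265  270627  385997
Δ²: 31082  45698  64298  87362  115370
Δ³: 14616  18600  23064  28008
Δ⁴: 3984  4464  4944
Δ⁵: 480  480
The fifth differences are constant at 480.
Work back: 3984 − 480 = 3504;  14616 − 3504 = 11112;  31082 − 11112 = 19970;  42187 − 19970 = 22217;  37881 − 22217 = 15664

15664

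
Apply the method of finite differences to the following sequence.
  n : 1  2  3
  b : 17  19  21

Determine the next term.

23

First differences: 2 , 2
The first differences are constant (2).
21 + 2 = 23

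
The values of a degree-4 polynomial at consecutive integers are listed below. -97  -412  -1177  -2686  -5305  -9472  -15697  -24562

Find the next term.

-36721

D1: -315  -765  -1509  -2619  -4167  -6225  -8865
D2: -450  -744  -1110  -1548  -2058  -2640
D3: -294  -366  -438  -510  -582
D4: -72  -72  -72  -72
Constant fourth difference = -72, so extend:
-582 − 72 = -654;  -2640 − 654 = -3294;  -8865 − 3294 = -12159;  -24562 − 12159 = -36721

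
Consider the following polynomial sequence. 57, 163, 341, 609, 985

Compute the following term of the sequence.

1487

First differences: 106 , 178 , 268 , 376
Second differences: 72 , 90 , 108
Third differences: 18 , 18
Third differences constant at 18.
108 + 18 = 126;  376 + 126 = 502;  985 + 502 = 1487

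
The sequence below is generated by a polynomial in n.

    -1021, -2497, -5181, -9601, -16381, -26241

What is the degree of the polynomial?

D1: -1476, -2684, -4420, -6780, -9860
D2: -1208, -1736, -2360, -3080
D3: -528, -624, -720
D4: -96, -96
The fourth differences are constant, so the polynomial has degree 4.

4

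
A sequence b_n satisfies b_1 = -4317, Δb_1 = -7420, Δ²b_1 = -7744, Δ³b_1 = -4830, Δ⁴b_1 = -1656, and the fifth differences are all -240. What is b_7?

Build the table forward from the leading diagonal:
Fifth differences: -240, -240, -240, -240, -240, -240, -240
Fourth differences: -1656, -1896, -2136, -2376, -2616, -2856, -3096
Third differences: -4830, -6486, -8382, -10518, -12894, -15510, -18366
Second differences: -7744, -12574, -19060, -27442, -37960, -50854, -66364
First differences: -7420, -15164, -27738, -46798, -74240, -112200, -163054
b: -4317, -11737, -26901, -54639, -101437, -175677, -287877

-287877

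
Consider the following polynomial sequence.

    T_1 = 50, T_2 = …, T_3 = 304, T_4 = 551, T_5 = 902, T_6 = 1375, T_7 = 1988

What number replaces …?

143

Using the last 5 terms:
Δ: 247, 351, 473, 613
Δ²: 104, 122, 140
Δ³: 18, 18
Constant third difference = 18.
Extend backward: 104 − 18 = 86;  247 − 86 = 161;  304 − 161 = 143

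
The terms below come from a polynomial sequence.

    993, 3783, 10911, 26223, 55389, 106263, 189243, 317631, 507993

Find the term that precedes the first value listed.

2790, 7128, 15312, 29166, 50874, 82980, 128388, 190362
4338, 8184, 13854, 21708, 32106, 45408, 61974
3846, 5670, 7854, 10398, 13302, 16566
1824, 2184, 2544, 2904, 3264
360, 360, 360, 360
The fifth differences are constant at 360.
Work back: 1824 − 360 = 1464;  3846 − 1464 = 2382;  4338 − 2382 = 1956;  2790 − 1956 = 834;  993 − 834 = 159

159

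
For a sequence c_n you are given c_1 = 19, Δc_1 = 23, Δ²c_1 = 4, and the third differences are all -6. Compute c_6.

Build the table forward from the leading diagonal:
D3: -6, -6, -6, -6, -6, -6
D2: 4, -2, -8, -14, -20, -26
D1: 23, 27, 25, 17, 3, -17
c: 19, 42, 69, 94, 111, 114

114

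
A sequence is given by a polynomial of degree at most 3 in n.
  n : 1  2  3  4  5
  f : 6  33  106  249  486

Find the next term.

841

First differences: 27  73  143  237
Second differences: 46  70  94
Third differences: 24  24
Constant third difference = 24, so extend:
94 + 24 = 118;  237 + 118 = 355;  486 + 355 = 841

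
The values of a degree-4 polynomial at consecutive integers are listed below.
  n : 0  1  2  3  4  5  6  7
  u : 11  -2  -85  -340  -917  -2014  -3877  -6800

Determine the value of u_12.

-13, -83, -255, -577, -1097, -1863, -2923
-70, -172, -322, -520, -766, -1060
-102, -150, -198, -246, -294
-48, -48, -48, -48
Fourth differences constant at -48.
-294 − 48 = -342;  -1060 − 342 = -1402;  -2923 − 1402 = -4325;  -6800 − 4325 = -11125
-342 − 48 = -390;  -1402 − 390 = -1792;  -4325 − 1792 = -6117;  -11125 − 6117 = -17242
-390 − 48 = -438;  -1792 − 438 = -2230;  -6117 − 2230 = -8347;  -17242 − 8347 = -25589
-438 − 48 = -486;  -2230 − 486 = -2716;  -8347 − 2716 = -11063;  -25589 − 11063 = -36652
-486 − 48 = -534;  -2716 − 534 = -3250;  -11063 − 3250 = -14313;  -36652 − 14313 = -50965

-50965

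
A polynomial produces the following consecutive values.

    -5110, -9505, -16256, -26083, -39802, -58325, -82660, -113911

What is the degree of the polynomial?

4

Δ: -4395, -6751, -9827, -13719, -18523, -24335, -31251
Δ²: -2356, -3076, -3892, -4804, -5812, -6916
Δ³: -720, -816, -912, -1008, -1104
Δ⁴: -96, -96, -96, -96
The fourth differences are constant, so the polynomial has degree 4.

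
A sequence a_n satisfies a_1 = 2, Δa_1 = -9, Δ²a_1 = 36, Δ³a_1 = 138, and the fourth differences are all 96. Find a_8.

Build the table forward from the leading diagonal:
Δ⁴: 96, 96, 96, 96, 96, 96, 96, 96
Δ³: 138, 234, 330, 426, 522, 618, 714, 810
Δ²: 36, 174, 408, 738, 1164, 1686, 2304, 3018
Δ: -9, 27, 201, 609, 1347, 2511, 4197, 6501
a: 2, -7, 20, 221, 830, 2177, 4688, 8885

8885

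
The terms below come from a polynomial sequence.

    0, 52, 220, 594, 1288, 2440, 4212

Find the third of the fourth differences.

First differences: 52, 168, 374, 694, 1152, 1772
Second differences: 116, 206, 320, 458, 620
Third differences: 90, 114, 138, 162
Fourth differences: 24, 24, 24

24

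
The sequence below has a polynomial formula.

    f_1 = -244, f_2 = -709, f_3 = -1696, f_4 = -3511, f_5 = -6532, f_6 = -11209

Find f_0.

-67

Δ: -465, -987, -1815, -3021, -4677
Δ²: -522, -828, -1206, -1656
Δ³: -306, -378, -450
Δ⁴: -72, -72
The fourth differences are constant at -72.
Work back: -306 + 72 = -234;  -522 + 234 = -288;  -465 + 288 = -177;  -244 + 177 = -67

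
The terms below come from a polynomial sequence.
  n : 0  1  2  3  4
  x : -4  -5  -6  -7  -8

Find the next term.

-1  -1  -1  -1
The first differences are constant (-1).
-8 − 1 = -9

-9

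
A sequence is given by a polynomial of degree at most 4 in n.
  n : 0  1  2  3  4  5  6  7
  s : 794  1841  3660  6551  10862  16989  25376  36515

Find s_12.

154070

Δ: 1047, 1819, 2891, 4311, 6127, 8387, 11139
Δ²: 772, 1072, 1420, 1816, 2260, 2752
Δ³: 300, 348, 396, 444, 492
Δ⁴: 48, 48, 48, 48
The fourth differences are constant (48).
492 + 48 = 540;  2752 + 540 = 3292;  11139 + 3292 = 14431;  36515 + 14431 = 50946
540 + 48 = 588;  3292 + 588 = 3880;  14431 + 3880 = 18311;  50946 + 18311 = 69257
588 + 48 = 636;  3880 + 636 = 4516;  18311 + 4516 = 22827;  69257 + 22827 = 92084
636 + 48 = 684;  4516 + 684 = 5200;  22827 + 5200 = 28027;  92084 + 28027 = 120111
684 + 48 = 732;  5200 + 732 = 5932;  28027 + 5932 = 33959;  120111 + 33959 = 154070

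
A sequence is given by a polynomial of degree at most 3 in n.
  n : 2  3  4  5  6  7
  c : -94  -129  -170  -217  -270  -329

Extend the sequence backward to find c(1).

-65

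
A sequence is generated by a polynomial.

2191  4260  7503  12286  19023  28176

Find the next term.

2069 , 3243 , 4783 , 6737 , 9153
1174 , 1540 , 1954 , 2416
366 , 414 , 462
48 , 48
Constant fourth difference = 48, so extend:
462 + 48 = 510;  2416 + 510 = 2926;  9153 + 2926 = 12079;  28176 + 12079 = 40255

40255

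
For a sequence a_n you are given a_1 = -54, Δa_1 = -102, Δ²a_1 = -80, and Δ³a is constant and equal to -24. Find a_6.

Build the table forward from the leading diagonal:
Δ³: -24  -24  -24  -24  -24  -24
Δ²: -80  -104  -128  -152  -176  -200
Δ: -102  -182  -286  -414  -566  -742
a: -54  -156  -338  -624  -1038  -1604

-1604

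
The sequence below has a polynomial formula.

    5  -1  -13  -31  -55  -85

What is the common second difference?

Δ: -6, -12, -18, -24, -30
Δ²: -6, -6, -6, -6

-6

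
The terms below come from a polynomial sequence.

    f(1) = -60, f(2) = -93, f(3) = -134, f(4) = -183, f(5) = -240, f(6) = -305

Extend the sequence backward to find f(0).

-35

First differences: -33  -41  -49  -57  -65
Second differences: -8  -8  -8  -8
The second differences are constant at -8.
Work back: -33 + 8 = -25;  -60 + 25 = -35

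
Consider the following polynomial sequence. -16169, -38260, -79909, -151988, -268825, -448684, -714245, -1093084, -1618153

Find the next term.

-2328260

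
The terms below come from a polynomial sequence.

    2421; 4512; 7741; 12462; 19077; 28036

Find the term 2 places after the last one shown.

55026

2091 , 3229 , 4721 , 6615 , 8959
1138 , 1492 , 1894 , 2344
354 , 402 , 450
48 , 48
The fourth differences are constant (48).
450 + 48 = 498;  2344 + 498 = 2842;  8959 + 2842 = 11801;  28036 + 11801 = 39837
498 + 48 = 546;  2842 + 546 = 3388;  11801 + 3388 = 15189;  39837 + 15189 = 55026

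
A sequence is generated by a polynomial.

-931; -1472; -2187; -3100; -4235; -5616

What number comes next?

D1: -541, -715, -913, -1135, -1381
D2: -174, -198, -222, -246
D3: -24, -24, -24
The third differences are constant (-24).
-246 − 24 = -270;  -1381 − 270 = -1651;  -5616 − 1651 = -7267

-7267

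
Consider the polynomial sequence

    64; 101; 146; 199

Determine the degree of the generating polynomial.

Δ: 37, 45, 53
Δ²: 8, 8
The second differences are constant, so the polynomial has degree 2.

2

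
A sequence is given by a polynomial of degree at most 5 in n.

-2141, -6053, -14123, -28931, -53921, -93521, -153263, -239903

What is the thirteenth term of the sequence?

-1413833

Δ: -3912, -8070, -14808, -24990, -39600, -59742, -86640
Δ²: -4158, -6738, -10182, -14610, -20142, -26898
Δ³: -2580, -3444, -4428, -5532, -6756
Δ⁴: -864, -984, -1104, -1224
Δ⁵: -120, -120, -120
Constant fifth difference = -120, so extend:
-1224 − 120 = -1344;  -6756 − 1344 = -8100;  -26898 − 8100 = -34998;  -86640 − 34998 = -121638;  -239903 − 121638 = -361541
-1344 − 120 = -1464;  -8100 − 1464 = -9564;  -34998 − 9564 = -44562;  -121638 − 44562 = -166200;  -361541 − 166200 = -527741
-1464 − 120 = -1584;  -9564 − 1584 = -11148;  -44562 − 11148 = -55710;  -166200 − 55710 = -221910;  -527741 − 221910 = -749651
-1584 − 120 = -1704;  -11148 − 1704 = -12852;  -55710 − 12852 = -68562;  -221910 − 68562 = -290472;  -749651 − 290472 = -1040123
-1704 − 120 = -1824;  -12852 − 1824 = -14676;  -68562 − 14676 = -83238;  -290472 − 83238 = -373710;  -1040123 − 373710 = -1413833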